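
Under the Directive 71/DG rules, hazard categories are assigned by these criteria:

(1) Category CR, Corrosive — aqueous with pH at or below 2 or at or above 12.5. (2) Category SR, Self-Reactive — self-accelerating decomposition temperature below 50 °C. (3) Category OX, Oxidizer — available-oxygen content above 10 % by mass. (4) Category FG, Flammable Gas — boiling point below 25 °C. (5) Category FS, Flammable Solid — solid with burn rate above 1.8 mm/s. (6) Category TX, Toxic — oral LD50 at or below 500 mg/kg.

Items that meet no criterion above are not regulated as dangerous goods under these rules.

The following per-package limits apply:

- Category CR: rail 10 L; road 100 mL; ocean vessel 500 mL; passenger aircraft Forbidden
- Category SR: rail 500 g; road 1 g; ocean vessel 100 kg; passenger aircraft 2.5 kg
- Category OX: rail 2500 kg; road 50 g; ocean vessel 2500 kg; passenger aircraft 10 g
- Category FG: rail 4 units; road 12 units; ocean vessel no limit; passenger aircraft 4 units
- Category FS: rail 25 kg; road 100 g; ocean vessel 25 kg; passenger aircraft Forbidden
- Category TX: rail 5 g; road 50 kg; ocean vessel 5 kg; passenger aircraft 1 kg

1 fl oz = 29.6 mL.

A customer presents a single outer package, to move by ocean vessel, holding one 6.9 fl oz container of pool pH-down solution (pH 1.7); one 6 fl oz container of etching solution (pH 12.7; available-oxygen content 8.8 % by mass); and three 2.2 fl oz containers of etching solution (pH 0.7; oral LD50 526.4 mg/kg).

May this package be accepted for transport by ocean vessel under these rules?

pH 1.7 meets the Category CR criterion (Corrosive), so the pool pH-down solution is Category CR.
pH 12.7 meets the Category CR criterion (Corrosive), so the etching solution is Category CR.
Etching solution: pH 0.7 ≤ 2 → Category CR (Corrosive).
Total Category CR: (one 6.9 fl oz container = 204.24 mL) + (one 6 fl oz container = 177.6 mL) + (three 2.2 fl oz containers = 195.36 mL) = 577.2 mL.
That exceeds the Category CR ocean vessel limit of 500 mL.

No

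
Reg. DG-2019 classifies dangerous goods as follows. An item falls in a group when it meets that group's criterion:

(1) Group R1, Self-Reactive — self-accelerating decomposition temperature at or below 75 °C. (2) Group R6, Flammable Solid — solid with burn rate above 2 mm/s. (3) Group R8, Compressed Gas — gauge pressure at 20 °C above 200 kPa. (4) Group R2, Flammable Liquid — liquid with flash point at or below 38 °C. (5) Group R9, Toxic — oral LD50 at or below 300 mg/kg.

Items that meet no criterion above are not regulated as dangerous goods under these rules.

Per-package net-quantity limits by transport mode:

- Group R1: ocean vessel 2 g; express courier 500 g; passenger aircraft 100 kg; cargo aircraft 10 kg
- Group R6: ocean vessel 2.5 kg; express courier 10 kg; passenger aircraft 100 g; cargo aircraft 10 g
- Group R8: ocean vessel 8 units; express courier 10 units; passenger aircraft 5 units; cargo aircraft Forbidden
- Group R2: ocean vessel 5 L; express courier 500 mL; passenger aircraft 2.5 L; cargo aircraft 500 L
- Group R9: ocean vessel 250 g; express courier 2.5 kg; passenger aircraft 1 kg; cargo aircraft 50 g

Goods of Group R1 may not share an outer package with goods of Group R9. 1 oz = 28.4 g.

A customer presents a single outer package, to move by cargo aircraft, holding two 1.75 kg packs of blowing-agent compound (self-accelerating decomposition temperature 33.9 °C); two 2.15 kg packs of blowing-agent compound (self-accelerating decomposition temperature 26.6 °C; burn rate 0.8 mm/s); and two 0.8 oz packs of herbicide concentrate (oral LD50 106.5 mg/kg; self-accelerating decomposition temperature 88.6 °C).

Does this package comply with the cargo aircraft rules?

No

With self-accelerating decomposition temperature 33.9 °C (≤ 75 °C), the blowing-agent compound falls in Group R1.
With self-accelerating decomposition temperature 26.6 °C (≤ 75 °C), the blowing-agent compound falls in Group R1.
The herbicide concentrate has oral LD50 106.5 mg/kg, which is ≤ 300 mg/kg, so it is Group R9 (Toxic).
Total Group R1: (two 1.75 kg packs = 3.5 kg) + (two 2.15 kg packs = 4.3 kg) = 7.8 kg.
That is within the Group R1 cargo aircraft limit of 10 kg.
Group R9 quantity: two 0.8 oz packs = 45.44 g.
45.44 g is within the cargo aircraft limit of 50 g for Group R9.
Group R1 and Group R9 may not share an outer package.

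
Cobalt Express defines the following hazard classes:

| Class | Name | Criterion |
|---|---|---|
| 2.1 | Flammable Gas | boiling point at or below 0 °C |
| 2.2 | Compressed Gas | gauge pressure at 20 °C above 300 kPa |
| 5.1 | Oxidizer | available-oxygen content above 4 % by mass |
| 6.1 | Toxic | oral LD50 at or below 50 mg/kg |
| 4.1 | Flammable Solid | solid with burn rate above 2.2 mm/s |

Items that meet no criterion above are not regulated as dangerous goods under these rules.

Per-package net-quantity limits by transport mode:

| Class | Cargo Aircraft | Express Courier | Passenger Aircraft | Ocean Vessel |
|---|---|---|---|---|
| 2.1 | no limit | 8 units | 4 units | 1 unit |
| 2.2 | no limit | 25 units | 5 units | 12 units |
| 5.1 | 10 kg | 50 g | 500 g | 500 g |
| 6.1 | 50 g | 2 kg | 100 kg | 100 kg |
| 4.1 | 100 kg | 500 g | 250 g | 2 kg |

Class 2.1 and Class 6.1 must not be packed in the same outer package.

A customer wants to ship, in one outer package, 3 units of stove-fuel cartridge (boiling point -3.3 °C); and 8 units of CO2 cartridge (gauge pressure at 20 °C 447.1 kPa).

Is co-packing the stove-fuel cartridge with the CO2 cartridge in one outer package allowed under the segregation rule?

The stove-fuel cartridge has boiling point -3.3 °C, which is ≤ 0 °C, so it is Class 2.1 (Flammable Gas).
The CO2 cartridge has gauge pressure at 20 °C 447.1 kPa, which is > 300 kPa, so it is Class 2.2 (Compressed Gas).
No segregation rule bars Class 2.1 with Class 2.2.

Yes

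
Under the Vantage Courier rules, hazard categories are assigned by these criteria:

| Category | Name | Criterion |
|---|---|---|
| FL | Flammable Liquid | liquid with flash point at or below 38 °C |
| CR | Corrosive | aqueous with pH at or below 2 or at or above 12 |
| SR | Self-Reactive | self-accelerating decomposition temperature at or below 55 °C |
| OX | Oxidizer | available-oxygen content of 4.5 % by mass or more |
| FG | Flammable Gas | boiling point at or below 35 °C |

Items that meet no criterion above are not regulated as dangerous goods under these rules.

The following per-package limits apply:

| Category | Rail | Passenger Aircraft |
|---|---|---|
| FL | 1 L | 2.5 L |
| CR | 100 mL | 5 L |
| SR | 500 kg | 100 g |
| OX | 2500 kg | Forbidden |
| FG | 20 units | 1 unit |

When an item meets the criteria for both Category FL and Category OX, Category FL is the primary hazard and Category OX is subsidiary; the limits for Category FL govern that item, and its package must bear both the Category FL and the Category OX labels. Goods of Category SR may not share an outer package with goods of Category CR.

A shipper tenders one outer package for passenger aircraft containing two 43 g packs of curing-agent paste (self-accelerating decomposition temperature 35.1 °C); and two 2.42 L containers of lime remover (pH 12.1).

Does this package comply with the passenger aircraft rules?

Self-accelerating decomposition temperature 35.1 °C meets the Category SR criterion (Self-Reactive), so the curing-agent paste is Category SR.
The lime remover has pH 12.1, which is ≥ 12, so it is Category CR (Corrosive).
Category SR quantity: two 43 g packs = 86 g.
That is within the Category SR passenger aircraft limit of 100 g.
Category CR quantity: two 2.42 L containers = 4.84 L.
That is within the Category CR passenger aircraft limit of 5 L.
Category SR and Category CR may not share an outer package.

No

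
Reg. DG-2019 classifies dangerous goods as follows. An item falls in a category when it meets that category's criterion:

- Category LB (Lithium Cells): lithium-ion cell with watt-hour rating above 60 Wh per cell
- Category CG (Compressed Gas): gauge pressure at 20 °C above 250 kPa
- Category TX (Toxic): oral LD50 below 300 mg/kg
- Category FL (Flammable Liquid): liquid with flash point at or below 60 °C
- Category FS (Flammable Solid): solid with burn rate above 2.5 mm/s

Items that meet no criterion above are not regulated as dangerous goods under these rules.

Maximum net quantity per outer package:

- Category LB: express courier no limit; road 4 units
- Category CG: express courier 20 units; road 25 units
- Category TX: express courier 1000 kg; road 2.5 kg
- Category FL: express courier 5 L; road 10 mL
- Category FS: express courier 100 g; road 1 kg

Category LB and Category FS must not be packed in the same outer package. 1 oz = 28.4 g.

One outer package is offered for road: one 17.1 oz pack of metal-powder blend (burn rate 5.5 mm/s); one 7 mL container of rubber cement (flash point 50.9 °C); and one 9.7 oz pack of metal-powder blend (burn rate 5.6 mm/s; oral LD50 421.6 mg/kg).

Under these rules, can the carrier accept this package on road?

Yes

Metal-powder blend: burn rate 5.5 mm/s > 2.5 mm/s → Category FS (Flammable Solid).
The rubber cement has flash point 50.9 °C, which is ≤ 60 °C, so it is Category FL (Flammable Liquid).
The metal-powder blend has burn rate 5.6 mm/s, which is > 2.5 mm/s, so it is Category FS (Flammable Solid).
Total Category FS: (one 17.1 oz pack = 485.64 g) + (one 9.7 oz pack = 275.48 g) = 761.12 g.
761.12 g ≤ 1 kg (road limit, Category FS) — within limit.
Category FL quantity: 7 mL.
That is within the Category FL road limit of 10 mL.
The segregation rule (Category LB with Category FS) does not apply to Category FS with Category FL.
Every hazard category is within its road limit and no segregation rule is violated.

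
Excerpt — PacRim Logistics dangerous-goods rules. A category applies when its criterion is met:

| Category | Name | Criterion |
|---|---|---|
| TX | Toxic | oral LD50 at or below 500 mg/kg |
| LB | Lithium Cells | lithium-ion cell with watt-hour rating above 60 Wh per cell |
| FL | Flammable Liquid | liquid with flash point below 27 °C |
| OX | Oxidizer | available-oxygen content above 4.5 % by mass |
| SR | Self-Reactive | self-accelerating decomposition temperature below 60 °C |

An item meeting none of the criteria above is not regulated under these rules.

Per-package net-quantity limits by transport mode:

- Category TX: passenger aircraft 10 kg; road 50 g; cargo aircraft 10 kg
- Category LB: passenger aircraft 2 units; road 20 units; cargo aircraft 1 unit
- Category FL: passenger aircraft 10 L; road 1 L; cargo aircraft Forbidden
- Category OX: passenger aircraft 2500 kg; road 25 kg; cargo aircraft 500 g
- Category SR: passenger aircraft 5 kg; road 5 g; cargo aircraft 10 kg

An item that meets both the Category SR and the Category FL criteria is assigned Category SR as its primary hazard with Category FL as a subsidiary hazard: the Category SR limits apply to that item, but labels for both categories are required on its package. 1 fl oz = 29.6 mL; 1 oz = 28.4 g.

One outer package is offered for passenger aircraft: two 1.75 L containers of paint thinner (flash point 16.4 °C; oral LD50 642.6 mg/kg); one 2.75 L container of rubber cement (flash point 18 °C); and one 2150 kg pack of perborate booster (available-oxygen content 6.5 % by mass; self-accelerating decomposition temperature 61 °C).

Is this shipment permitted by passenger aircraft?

Yes

Paint thinner: flash point 16.4 °C < 27 °C → Category FL (Flammable Liquid).
With flash point 18 °C (< 27 °C), the rubber cement falls in Category FL.
With available-oxygen content 6.5 % by mass (> 4.5 % by mass), the perborate booster falls in Category OX.
Category FL net quantity: (two 1.75 L containers = 3.5 L) + 2.75 L = 6.25 L.
6.25 L ≤ 10 L (passenger aircraft limit, Category FL) — within limit.
Category OX quantity: 2150 kg.
2150 kg ≤ 2500 kg (passenger aircraft limit, Category OX) — within limit.
Every hazard category is within its passenger aircraft limit and no segregation rule is violated.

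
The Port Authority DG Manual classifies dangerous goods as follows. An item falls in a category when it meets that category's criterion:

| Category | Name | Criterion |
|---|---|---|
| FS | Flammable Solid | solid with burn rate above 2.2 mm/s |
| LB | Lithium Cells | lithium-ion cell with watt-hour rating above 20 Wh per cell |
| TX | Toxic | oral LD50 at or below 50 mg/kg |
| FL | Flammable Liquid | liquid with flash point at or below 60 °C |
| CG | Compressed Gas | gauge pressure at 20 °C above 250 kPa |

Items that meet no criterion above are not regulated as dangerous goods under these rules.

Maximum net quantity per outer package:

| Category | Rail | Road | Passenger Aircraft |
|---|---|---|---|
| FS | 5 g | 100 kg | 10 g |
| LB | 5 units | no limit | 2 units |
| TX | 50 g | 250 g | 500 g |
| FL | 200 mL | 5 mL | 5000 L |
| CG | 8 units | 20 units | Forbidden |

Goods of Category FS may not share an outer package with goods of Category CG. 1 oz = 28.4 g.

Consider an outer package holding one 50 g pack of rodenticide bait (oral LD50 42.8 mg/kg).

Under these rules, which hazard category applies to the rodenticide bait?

With oral LD50 42.8 mg/kg (≤ 50 mg/kg), the rodenticide bait falls in Category TX.

Category TX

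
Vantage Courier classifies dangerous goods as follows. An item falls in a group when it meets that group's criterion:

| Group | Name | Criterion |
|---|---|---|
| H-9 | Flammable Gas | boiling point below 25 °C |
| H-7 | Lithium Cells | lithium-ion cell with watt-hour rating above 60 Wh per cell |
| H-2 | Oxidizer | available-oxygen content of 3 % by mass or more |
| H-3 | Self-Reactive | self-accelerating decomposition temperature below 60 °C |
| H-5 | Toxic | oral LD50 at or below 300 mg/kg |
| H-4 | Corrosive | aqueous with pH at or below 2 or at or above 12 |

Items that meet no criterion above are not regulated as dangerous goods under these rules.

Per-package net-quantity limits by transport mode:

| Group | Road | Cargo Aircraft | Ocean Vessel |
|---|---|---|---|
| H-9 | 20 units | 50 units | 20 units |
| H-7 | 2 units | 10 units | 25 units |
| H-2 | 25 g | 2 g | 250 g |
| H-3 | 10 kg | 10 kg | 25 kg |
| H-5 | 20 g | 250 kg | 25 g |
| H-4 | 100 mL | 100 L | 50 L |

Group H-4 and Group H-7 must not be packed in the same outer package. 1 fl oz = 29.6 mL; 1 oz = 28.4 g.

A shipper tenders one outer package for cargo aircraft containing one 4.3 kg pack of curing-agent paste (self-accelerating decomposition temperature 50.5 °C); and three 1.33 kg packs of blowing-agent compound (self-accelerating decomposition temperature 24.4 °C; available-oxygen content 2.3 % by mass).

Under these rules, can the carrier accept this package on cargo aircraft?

The curing-agent paste has self-accelerating decomposition temperature 50.5 °C, which is < 60 °C, so it is Group H-3 (Self-Reactive).
Blowing-agent compound: self-accelerating decomposition temperature 24.4 °C < 60 °C → Group H-3 (Self-Reactive).
Group H-3 net quantity: 4.3 kg + (three 1.33 kg packs = 3.99 kg) = 8.29 kg.
That is within the Group H-3 cargo aircraft limit of 10 kg.

Yes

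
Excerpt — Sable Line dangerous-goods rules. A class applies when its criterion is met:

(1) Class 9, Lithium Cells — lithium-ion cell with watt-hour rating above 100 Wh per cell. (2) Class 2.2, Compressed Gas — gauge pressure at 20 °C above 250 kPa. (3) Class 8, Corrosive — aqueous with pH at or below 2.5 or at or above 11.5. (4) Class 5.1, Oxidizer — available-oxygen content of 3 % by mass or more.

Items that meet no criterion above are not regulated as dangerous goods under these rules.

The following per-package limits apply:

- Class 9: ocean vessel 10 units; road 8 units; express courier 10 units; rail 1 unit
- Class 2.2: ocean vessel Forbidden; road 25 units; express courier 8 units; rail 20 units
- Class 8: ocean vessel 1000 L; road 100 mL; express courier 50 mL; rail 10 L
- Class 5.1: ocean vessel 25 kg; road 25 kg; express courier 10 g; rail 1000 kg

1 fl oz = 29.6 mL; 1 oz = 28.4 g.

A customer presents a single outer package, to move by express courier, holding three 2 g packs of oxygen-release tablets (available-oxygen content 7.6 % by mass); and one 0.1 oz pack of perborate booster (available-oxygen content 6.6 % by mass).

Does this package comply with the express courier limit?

Yes

The oxygen-release tablets have available-oxygen content 7.6 % by mass, which is ≥ 3 % by mass, so they are Class 5.1 (Oxidizer).
With available-oxygen content 6.6 % by mass (≥ 3 % by mass), the perborate booster falls in Class 5.1.
Class 5.1 net quantity: (three 2 g packs = 6 g) + (one 0.1 oz pack = 2.84 g) = 8.84 g.
8.84 g ≤ 10 g (express courier limit, Class 5.1) — within limit.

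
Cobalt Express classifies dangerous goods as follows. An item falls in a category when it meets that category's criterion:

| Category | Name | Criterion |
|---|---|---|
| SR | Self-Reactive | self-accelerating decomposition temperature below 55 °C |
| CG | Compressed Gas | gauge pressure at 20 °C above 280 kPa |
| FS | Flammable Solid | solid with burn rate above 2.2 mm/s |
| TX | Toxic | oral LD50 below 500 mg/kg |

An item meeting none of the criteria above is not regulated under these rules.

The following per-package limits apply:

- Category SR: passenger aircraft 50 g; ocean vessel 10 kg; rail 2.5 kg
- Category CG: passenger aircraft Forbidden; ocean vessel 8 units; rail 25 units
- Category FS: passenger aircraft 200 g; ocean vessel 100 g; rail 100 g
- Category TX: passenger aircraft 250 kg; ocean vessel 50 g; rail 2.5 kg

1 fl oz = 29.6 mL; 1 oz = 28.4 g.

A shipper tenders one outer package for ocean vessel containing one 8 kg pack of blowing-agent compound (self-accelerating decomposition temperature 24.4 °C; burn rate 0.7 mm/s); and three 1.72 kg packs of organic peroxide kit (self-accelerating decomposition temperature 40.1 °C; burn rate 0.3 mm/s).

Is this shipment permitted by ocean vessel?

Self-accelerating decomposition temperature 24.4 °C meets the Category SR criterion (Self-Reactive), so the blowing-agent compound is Category SR.
The organic peroxide kit has self-accelerating decomposition temperature 40.1 °C, which is < 55 °C, so it is Category SR (Self-Reactive).
Category SR net quantity: 8 kg + (three 1.72 kg packs = 5.16 kg) = 13.16 kg.
13.16 kg > 10 kg (ocean vessel limit, Category SR) — over the limit.

No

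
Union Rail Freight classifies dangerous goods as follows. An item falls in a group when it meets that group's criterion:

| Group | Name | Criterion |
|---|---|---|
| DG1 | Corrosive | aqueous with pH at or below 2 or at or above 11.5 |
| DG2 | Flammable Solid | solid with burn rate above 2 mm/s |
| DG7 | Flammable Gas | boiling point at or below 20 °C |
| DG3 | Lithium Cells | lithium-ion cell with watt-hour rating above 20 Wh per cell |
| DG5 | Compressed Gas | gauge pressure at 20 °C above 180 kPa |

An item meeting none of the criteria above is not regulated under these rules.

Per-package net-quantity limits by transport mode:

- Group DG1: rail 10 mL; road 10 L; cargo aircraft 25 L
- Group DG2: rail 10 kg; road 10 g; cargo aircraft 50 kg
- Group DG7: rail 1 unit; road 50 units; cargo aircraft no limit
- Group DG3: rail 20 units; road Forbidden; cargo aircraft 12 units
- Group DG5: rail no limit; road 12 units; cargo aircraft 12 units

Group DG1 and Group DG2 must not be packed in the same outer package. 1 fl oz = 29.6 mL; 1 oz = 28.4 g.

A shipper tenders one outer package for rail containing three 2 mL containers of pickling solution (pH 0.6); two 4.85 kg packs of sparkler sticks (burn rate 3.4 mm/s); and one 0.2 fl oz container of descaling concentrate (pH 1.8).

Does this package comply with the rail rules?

pH 0.6 meets the Group DG1 criterion (Corrosive), so the pickling solution is Group DG1.
With burn rate 3.4 mm/s (> 2 mm/s), the sparkler sticks fall in Group DG2.
pH 1.8 meets the Group DG1 criterion (Corrosive), so the descaling concentrate is Group DG1.
Group DG1 net quantity: (three 2 mL containers = 6 mL) + (one 0.2 fl oz container = 5.92 mL) = 11.92 mL.
11.92 mL > 10 mL (rail limit, Group DG1) — over the limit.
Group DG2 quantity: two 4.85 kg packs = 9.7 kg.
That is within the Group DG2 rail limit of 10 kg.
Group DG1 and Group DG2 may not share an outer package.

No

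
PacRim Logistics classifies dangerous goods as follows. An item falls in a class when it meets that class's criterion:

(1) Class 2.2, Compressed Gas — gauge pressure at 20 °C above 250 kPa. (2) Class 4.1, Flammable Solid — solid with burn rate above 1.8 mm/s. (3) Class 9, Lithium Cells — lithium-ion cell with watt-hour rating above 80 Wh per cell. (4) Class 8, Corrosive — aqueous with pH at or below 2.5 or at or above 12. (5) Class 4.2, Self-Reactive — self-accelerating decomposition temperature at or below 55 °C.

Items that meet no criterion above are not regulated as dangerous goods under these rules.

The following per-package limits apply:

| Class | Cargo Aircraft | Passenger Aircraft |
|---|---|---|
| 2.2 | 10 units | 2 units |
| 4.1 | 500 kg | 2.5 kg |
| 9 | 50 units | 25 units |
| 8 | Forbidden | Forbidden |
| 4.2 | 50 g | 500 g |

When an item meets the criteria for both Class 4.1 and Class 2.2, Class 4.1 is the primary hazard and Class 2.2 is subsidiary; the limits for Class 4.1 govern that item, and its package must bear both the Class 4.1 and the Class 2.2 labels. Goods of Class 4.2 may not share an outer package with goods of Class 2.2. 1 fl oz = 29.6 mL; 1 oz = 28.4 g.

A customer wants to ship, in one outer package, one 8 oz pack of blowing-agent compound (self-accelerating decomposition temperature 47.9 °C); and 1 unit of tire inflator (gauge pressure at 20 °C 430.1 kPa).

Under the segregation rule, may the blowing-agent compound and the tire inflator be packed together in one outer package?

Blowing-agent compound: self-accelerating decomposition temperature 47.9 °C ≤ 55 °C → Class 4.2 (Self-Reactive).
With gauge pressure at 20 °C 430.1 kPa (> 250 kPa), the tire inflator falls in Class 2.2.
Class 4.2 and Class 2.2 may not share an outer package.

No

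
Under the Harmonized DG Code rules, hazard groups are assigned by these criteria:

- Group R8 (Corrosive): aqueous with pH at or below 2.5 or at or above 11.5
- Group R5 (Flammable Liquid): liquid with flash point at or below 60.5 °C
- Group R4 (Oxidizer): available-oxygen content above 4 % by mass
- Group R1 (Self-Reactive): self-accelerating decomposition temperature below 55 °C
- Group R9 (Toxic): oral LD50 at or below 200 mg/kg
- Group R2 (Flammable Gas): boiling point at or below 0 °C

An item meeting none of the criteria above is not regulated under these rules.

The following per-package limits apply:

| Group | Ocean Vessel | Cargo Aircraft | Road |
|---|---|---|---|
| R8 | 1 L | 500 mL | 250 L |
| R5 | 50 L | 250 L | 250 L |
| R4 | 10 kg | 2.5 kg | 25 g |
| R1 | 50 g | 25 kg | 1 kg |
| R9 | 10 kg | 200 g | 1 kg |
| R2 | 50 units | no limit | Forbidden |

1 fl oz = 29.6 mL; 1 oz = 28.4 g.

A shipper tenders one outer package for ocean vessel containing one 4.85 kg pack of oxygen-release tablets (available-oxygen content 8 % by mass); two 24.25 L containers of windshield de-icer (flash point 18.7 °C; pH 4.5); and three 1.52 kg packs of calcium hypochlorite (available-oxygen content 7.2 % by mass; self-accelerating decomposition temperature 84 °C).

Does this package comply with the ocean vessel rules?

Yes

Oxygen-release tablets: available-oxygen content 8 % by mass > 4 % by mass → Group R4 (Oxidizer).
With flash point 18.7 °C (≤ 60.5 °C), the windshield de-icer falls in Group R5.
Available-oxygen content 7.2 % by mass meets the Group R4 criterion (Oxidizer), so the calcium hypochlorite is Group R4.
Group R4 net quantity: 4.85 kg + (three 1.52 kg packs = 4.56 kg) = 9.41 kg.
That is within the Group R4 ocean vessel limit of 10 kg.
Group R5 quantity: two 24.25 L containers = 48.5 L.
48.5 L is within the ocean vessel limit of 50 L for Group R5.
Every hazard group is within its ocean vessel limit and no segregation rule is violated.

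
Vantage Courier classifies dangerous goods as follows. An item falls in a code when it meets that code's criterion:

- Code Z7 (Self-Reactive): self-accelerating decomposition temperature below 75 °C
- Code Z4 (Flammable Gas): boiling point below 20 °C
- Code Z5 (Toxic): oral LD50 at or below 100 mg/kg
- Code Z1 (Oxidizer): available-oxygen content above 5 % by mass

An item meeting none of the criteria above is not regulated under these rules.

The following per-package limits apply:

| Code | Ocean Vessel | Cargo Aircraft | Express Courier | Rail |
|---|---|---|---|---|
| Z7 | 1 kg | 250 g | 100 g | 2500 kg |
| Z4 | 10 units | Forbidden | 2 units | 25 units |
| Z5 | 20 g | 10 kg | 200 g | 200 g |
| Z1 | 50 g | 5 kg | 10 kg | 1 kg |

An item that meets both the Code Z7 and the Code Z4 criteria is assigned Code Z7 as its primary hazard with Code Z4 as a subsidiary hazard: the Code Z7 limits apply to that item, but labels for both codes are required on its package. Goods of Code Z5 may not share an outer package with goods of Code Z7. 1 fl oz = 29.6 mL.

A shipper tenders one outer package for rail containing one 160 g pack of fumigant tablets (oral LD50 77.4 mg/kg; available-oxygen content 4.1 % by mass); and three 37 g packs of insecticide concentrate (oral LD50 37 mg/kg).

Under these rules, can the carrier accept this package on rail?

No

With oral LD50 77.4 mg/kg (≤ 100 mg/kg), the fumigant tablets fall in Code Z5.
The insecticide concentrate has oral LD50 37 mg/kg, which is ≤ 100 mg/kg, so it is Code Z5 (Toxic).
Total Code Z5: 160 g + (three 37 g packs = 111 g) = 271 g.
271 g > 200 g (rail limit, Code Z5) — over the limit.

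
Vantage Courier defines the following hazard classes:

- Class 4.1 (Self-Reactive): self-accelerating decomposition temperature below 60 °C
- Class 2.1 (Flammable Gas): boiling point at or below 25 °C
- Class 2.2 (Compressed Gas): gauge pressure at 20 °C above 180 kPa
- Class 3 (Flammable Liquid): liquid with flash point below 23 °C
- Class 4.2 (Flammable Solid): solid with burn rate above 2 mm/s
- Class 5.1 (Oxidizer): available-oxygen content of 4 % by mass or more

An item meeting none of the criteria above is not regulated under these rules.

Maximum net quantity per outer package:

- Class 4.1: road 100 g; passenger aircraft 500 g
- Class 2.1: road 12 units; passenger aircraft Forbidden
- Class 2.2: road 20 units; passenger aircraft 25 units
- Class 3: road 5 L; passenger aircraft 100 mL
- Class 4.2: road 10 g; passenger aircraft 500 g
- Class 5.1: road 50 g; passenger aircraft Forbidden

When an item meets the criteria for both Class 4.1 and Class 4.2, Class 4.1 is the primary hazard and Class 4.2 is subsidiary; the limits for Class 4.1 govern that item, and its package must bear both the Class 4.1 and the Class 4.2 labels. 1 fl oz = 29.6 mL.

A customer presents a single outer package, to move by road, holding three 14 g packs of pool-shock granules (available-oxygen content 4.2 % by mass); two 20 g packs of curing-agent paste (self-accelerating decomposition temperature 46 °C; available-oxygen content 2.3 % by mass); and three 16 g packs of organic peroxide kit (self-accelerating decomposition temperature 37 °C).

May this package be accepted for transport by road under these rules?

Yes

Pool-shock granules: available-oxygen content 4.2 % by mass ≥ 4 % by mass → Class 5.1 (Oxidizer).
Curing-agent paste: self-accelerating decomposition temperature 46 °C < 60 °C → Class 4.1 (Self-Reactive).
With self-accelerating decomposition temperature 37 °C (< 60 °C), the organic peroxide kit falls in Class 4.1.
Total Class 4.1: (two 20 g packs = 40 g) + (three 16 g packs = 48 g) = 88 g.
88 g ≤ 100 g (road limit, Class 4.1) — within limit.
Class 5.1 quantity: three 14 g packs = 42 g.
That is within the Class 5.1 road limit of 50 g.
Every hazard class is within its road limit and no segregation rule is violated.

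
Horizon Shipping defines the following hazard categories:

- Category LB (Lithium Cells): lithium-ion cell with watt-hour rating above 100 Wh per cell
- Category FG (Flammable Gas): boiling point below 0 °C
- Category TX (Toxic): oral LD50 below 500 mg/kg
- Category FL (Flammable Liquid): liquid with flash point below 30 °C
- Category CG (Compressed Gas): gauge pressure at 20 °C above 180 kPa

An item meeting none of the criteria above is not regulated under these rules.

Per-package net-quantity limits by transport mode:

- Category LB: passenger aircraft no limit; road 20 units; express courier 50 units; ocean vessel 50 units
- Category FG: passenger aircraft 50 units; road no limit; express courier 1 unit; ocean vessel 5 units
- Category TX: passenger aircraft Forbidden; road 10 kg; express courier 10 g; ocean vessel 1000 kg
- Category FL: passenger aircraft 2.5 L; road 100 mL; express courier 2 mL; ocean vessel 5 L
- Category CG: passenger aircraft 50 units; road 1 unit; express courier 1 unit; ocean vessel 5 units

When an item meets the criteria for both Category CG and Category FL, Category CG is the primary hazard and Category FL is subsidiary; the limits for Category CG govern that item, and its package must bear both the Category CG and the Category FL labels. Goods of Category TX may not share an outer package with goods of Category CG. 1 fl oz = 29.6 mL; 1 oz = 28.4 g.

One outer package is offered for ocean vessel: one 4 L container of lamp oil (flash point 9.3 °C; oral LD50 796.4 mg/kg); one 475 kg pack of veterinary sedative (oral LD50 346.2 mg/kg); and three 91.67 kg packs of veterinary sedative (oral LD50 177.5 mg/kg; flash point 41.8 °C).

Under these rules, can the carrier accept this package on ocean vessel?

Flash point 9.3 °C meets the Category FL criterion (Flammable Liquid), so the lamp oil is Category FL.
Veterinary sedative: oral LD50 346.2 mg/kg < 500 mg/kg → Category TX (Toxic).
With oral LD50 177.5 mg/kg (< 500 mg/kg), the veterinary sedative falls in Category TX.
Total Category TX: 475 kg + (three 91.67 kg packs = 275.01 kg) = 750.01 kg.
750.01 kg ≤ 1000 kg (ocean vessel limit, Category TX) — within limit.
Category FL quantity: 4 L.
4 L ≤ 5 L (ocean vessel limit, Category FL) — within limit.
The segregation rule (Category TX with Category CG) does not apply to Category TX with Category FL.
Every hazard category is within its ocean vessel limit and no segregation rule is violated.

Yes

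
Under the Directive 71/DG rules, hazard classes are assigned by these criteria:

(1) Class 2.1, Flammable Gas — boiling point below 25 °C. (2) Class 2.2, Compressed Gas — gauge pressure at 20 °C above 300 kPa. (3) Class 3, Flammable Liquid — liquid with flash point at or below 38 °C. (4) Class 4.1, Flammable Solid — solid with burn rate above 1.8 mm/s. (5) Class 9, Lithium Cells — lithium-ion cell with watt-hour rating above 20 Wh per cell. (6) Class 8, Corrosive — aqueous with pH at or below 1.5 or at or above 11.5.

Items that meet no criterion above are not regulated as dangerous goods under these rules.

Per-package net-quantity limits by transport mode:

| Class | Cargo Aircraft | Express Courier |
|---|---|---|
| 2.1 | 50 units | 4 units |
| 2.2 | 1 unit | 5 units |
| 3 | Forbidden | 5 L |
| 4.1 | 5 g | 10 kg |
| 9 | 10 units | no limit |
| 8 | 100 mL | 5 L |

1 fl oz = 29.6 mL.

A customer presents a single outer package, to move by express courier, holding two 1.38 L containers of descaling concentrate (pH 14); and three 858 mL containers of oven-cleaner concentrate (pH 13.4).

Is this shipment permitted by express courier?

Descaling concentrate: pH 14 ≥ 11.5 → Class 8 (Corrosive).
pH 13.4 meets the Class 8 criterion (Corrosive), so the oven-cleaner concentrate is Class 8.
Total Class 8: (two 1.38 L containers = 2.76 L) + (three 858 mL containers = 2.574 L) = 5.334 L.
5.334 L > 5 L (express courier limit, Class 8) — over the limit.

No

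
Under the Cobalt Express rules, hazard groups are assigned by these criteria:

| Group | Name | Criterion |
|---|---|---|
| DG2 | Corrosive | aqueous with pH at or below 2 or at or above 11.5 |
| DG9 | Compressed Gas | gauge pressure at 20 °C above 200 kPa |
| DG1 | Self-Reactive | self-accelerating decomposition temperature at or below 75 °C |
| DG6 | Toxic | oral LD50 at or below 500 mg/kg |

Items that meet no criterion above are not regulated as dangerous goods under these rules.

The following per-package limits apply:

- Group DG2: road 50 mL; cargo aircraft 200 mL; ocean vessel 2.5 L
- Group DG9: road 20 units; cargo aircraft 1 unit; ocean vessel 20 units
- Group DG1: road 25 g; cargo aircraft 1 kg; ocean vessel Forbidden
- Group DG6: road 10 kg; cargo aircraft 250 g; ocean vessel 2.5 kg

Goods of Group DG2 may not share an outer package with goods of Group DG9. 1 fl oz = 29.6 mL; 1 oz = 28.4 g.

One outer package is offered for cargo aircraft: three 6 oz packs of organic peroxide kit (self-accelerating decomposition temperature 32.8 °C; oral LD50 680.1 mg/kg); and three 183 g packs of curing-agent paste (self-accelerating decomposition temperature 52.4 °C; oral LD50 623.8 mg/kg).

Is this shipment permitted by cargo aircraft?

No

The organic peroxide kit has self-accelerating decomposition temperature 32.8 °C, which is ≤ 75 °C, so it is Group DG1 (Self-Reactive).
Self-accelerating decomposition temperature 52.4 °C meets the Group DG1 criterion (Self-Reactive), so the curing-agent paste is Group DG1.
Group DG1 net quantity: (three 6 oz packs = 511.2 g) + (three 183 g packs = 549 g) = 1060.2 g.
That exceeds the Group DG1 cargo aircraft limit of 1 kg.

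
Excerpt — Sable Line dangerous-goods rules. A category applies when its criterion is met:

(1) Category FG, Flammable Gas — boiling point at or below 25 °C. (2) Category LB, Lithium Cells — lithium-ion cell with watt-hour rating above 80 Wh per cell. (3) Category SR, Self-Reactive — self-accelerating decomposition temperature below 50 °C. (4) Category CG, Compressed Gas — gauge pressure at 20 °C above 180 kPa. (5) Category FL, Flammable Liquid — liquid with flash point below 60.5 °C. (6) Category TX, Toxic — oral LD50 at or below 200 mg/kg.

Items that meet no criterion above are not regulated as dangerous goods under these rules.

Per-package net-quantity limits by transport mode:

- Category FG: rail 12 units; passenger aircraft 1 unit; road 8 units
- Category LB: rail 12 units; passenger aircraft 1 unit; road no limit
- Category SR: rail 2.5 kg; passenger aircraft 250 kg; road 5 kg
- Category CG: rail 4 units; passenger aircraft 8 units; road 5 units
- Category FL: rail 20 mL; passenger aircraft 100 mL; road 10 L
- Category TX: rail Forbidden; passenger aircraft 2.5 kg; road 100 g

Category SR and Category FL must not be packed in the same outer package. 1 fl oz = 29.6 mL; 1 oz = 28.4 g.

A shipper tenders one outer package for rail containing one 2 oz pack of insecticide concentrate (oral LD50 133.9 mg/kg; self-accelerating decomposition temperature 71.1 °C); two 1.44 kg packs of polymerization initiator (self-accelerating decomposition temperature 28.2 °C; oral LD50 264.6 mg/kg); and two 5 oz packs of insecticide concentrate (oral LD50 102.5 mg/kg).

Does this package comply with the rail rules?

The insecticide concentrate has oral LD50 133.9 mg/kg, which is ≤ 200 mg/kg, so it is Category TX (Toxic).
Self-accelerating decomposition temperature 28.2 °C meets the Category SR criterion (Self-Reactive), so the polymerization initiator is Category SR.
The insecticide concentrate has oral LD50 102.5 mg/kg, which is ≤ 200 mg/kg, so it is Category TX (Toxic).
Category TX net quantity: (one 2 oz pack = 56.8 g) + (two 5 oz packs = 284 g) = 340.8 g.
By rail, Category TX is Forbidden regardless of quantity.
Category SR quantity: two 1.44 kg packs = 2.88 kg.
That exceeds the Category SR rail limit of 2.5 kg.
The segregation rule (Category SR with Category FL) does not apply to Category TX with Category SR.

No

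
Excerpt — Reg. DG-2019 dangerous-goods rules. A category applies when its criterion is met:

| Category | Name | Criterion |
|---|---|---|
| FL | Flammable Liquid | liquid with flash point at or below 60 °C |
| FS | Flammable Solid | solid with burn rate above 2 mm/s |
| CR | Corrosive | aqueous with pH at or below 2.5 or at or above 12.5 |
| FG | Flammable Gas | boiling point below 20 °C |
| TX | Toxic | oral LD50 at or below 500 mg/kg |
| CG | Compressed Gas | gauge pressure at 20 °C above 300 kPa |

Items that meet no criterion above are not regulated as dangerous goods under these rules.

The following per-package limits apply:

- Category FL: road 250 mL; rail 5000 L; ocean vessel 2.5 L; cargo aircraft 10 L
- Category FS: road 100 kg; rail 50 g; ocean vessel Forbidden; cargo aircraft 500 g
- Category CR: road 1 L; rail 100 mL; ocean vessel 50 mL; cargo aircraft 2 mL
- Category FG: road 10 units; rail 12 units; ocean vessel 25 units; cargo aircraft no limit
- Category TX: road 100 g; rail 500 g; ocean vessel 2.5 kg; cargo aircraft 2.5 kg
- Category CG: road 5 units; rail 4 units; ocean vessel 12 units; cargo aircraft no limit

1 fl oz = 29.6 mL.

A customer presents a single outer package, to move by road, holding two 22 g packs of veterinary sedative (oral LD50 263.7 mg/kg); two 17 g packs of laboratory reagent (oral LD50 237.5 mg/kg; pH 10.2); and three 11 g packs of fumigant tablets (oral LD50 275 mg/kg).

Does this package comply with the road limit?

With oral LD50 263.7 mg/kg (≤ 500 mg/kg), the veterinary sedative falls in Category TX.
The laboratory reagent has oral LD50 237.5 mg/kg, which is ≤ 500 mg/kg, so it is Category TX (Toxic).
Oral LD50 275 mg/kg meets the Category TX criterion (Toxic), so the fumigant tablets are Category TX.
Total Category TX: (two 22 g packs = 44 g) + (two 17 g packs = 34 g) + (three 11 g packs = 33 g) = 111 g.
111 g exceeds the road limit of 100 g for Category TX.

No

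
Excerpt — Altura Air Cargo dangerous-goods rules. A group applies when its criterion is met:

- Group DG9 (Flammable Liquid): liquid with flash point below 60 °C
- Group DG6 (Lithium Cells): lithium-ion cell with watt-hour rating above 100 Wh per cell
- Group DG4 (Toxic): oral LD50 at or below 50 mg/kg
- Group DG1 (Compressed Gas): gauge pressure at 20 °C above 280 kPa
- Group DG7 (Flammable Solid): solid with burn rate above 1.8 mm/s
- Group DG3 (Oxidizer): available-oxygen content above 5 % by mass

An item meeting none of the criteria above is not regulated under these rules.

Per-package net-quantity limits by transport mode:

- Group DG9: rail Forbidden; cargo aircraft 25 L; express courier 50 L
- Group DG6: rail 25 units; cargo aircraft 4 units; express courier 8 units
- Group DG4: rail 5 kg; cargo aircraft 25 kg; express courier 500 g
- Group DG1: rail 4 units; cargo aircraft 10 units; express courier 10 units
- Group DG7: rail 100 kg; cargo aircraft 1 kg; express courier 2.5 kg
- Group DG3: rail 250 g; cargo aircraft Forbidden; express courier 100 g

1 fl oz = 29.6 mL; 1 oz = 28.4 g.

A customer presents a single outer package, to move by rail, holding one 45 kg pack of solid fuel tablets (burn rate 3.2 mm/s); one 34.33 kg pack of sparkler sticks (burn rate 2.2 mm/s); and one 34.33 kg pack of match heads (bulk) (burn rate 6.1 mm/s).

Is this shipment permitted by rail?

No

Burn rate 3.2 mm/s meets the Group DG7 criterion (Flammable Solid), so the solid fuel tablets are Group DG7.
With burn rate 2.2 mm/s (> 1.8 mm/s), the sparkler sticks fall in Group DG7.
With burn rate 6.1 mm/s (> 1.8 mm/s), the match heads (bulk) fall in Group DG7.
Total Group DG7: 45 kg + 34.33 kg + 34.33 kg = 113.66 kg.
113.66 kg > 100 kg (rail limit, Group DG7) — over the limit.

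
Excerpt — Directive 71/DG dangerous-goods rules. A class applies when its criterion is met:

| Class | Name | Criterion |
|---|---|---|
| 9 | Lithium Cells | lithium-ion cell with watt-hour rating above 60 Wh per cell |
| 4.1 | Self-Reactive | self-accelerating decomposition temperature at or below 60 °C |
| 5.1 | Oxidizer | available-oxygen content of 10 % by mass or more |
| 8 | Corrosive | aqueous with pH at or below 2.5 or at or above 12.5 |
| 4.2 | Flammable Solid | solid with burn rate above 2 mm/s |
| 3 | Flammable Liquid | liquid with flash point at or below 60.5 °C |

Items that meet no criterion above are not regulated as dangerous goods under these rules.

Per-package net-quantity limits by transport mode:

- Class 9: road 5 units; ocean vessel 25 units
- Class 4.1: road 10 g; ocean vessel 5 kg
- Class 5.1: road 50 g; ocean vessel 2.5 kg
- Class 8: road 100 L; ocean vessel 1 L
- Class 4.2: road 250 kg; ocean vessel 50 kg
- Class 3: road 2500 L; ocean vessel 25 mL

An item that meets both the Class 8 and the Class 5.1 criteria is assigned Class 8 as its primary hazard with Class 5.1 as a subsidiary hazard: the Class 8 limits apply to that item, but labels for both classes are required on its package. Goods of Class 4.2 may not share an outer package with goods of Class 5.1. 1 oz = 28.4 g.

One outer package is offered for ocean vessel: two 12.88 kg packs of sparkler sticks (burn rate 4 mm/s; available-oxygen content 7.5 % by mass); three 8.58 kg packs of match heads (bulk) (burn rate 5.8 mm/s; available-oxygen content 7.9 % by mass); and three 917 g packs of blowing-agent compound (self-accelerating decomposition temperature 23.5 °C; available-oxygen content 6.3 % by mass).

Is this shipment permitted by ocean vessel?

Sparkler sticks: burn rate 4 mm/s > 2 mm/s → Class 4.2 (Flammable Solid).
Burn rate 5.8 mm/s meets the Class 4.2 criterion (Flammable Solid), so the match heads (bulk) are Class 4.2.
The blowing-agent compound has self-accelerating decomposition temperature 23.5 °C, which is ≤ 60 °C, so it is Class 4.1 (Self-Reactive).
Total Class 4.2: (two 12.88 kg packs = 25.76 kg) + (three 8.58 kg packs = 25.74 kg) = 51.5 kg.
51.5 kg > 50 kg (ocean vessel limit, Class 4.2) — over the limit.
Class 4.1 quantity: three 917 g packs = 2.751 kg.
2.751 kg is within the ocean vessel limit of 5 kg for Class 4.1.
The segregation rule (Class 4.2 with Class 5.1) does not apply to Class 4.2 with Class 4.1.

No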